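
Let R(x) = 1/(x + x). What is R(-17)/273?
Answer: -1/9282 ≈ -0.00010774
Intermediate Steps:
R(x) = 1/(2*x)
R(-17)/273 = ((½)/(-17))/273 = ((½)*(-1/17))*(1/273) = -1/34*1/273 = -1/9282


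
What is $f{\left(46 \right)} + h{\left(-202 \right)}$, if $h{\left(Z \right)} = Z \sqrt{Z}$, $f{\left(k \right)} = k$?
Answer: $46 - 202 i \sqrt{202} \approx 46.0 - 2871.0 i$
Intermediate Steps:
$h{\left(Z \right)} = Z^{\frac{3}{2}}$
$f{\left(46 \right)} + h{\left(-202 \right)} = 46 + \left(-202\right)^{\frac{3}{2}} = 46 - 202 i \sqrt{202}$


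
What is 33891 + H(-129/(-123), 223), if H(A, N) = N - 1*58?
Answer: 34056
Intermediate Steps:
H(A, N) = -58 + N (H(A, N) = N - 58 = -58 + N)
33891 + H(-129/(-123), 223) = 33891 + (-58 + 223) = 33891 + 165 = 34056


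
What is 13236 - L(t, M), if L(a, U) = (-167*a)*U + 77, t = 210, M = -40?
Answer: -1389641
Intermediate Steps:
L(a, U) = 77 - 167*U*a (L(a, U) = -167*U*a + 77 = 77 - 167*U*a)
13236 - L(t, M) = 13236 - (77 - 167*(-40)*210) = 13236 - (77 + 1402800) = 13236 - 1*1402877 = 13236 - 1402877 = -1389641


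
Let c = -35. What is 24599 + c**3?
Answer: -18276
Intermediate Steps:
24599 + c**3 = 24599 + (-35)**3 = 24599 - 42875 = -18276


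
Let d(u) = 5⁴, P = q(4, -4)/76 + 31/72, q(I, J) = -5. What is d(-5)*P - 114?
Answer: 155923/1368 ≈ 113.98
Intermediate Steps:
P = 499/1368 (P = -5/76 + 31/72 = 499/1368 ≈ 0.36477)
d(u) = 625
d(-5)*P - 114 = 625*(499/1368) - 114 = 311875/1368 - 114 = 155923/1368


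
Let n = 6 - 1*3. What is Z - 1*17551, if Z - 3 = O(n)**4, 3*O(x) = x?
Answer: -17547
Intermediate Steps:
n = 3 (n = 6 - 3 = 3)
O(x) = x/3
Z = 4 (Z = 3 + ((1/3)*3)**4 = 3 + 1**4 = 3 + 1 = 4)
Z - 1*17551 = 4 - 1*17551 = 4 - 17551 = -17547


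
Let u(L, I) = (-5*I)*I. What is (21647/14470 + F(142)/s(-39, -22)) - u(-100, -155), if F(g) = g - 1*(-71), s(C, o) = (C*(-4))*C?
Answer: 1762565108873/14672580 ≈ 1.2013e+5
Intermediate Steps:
s(C, o) = -4*C² (s(C, o) = (-4*C)*C = -4*C²)
u(L, I) = -5*I²
F(g) = 71 + g (F(g) = g + 71 = 71 + g)
(21647/14470 + F(142)/s(-39, -22)) - u(-100, -155) = (21647/14470 + (71 + 142)/((-4*(-39)²))) - (-5)*(-155)² = (21647*(1/14470) + 213/((-4*1521))) - (-5)*24025 = (21647/14470 + 213/(-6084)) - 1*(-120125) = (21647/14470 + 213*(-1/6084)) + 120125 = (21647/14470 - 71/2028) + 120125 = 21436373/14672580 + 120125 = 1762565108873/14672580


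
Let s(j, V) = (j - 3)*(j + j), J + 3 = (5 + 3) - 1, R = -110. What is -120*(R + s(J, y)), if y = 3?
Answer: 12240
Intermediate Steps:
J = 4 (J = -3 + ((5 + 3) - 1) = -3 + (8 - 1) = -3 + 7 = 4)
s(j, V) = 2*j*(-3 + j) (s(j, V) = (-3 + j)*(2*j) = 2*j*(-3 + j))
-120*(R + s(J, y)) = -120*(-110 + 2*4*(-3 + 4)) = -120*(-110 + 2*4*1) = -120*(-110 + 8) = -120*(-102) = 12240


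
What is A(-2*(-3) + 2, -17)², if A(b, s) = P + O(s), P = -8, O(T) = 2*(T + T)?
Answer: 5776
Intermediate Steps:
O(T) = 4*T (O(T) = 2*(2*T) = 4*T)
A(b, s) = -8 + 4*s
A(-2*(-3) + 2, -17)² = (-8 + 4*(-17))² = (-8 - 68)² = (-76)² = 5776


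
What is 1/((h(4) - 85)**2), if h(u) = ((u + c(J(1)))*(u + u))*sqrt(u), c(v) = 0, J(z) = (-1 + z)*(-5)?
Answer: 1/441 ≈ 0.0022676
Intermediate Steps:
J(z) = 5 - 5*z
h(u) = 2*u**(5/2) (h(u) = ((u + 0)*(u + u))*sqrt(u) = (u*(2*u))*sqrt(u) = (2*u**2)*sqrt(u) = 2*u**(5/2))
1/((h(4) - 85)**2) = 1/((2*4**(5/2) - 85)**2) = 1/((2*32 - 85)**2) = 1/((64 - 85)**2) = 1/((-21)**2) = 1/441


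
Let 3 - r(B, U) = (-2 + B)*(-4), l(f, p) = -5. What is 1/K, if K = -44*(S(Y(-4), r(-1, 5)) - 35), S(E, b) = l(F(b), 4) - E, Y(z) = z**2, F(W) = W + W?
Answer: 1/2464 ≈ 0.00040584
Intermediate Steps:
F(W) = 2*W
r(B, U) = -5 + 4*B (r(B, U) = 3 - (-2 + B)*(-4) = 3 - (8 - 4*B) = 3 + (-8 + 4*B) = -5 + 4*B)
S(E, b) = -5 - E
K = 2464 (K = -44*((-5 - 1*(-4)**2) - 35) = -44*((-5 - 1*16) - 35) = -44*((-5 - 16) - 35) = -44*(-21 - 35) = -44*(-56) = 2464)
1/K = 1/2464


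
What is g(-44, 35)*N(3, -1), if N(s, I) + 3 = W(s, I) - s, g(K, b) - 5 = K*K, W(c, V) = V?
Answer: -13587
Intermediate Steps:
g(K, b) = 5 + K² (g(K, b) = 5 + K*K = 5 + K²)
N(s, I) = -3 + I - s (N(s, I) = -3 + (I - s) = -3 + I - s)
g(-44, 35)*N(3, -1) = (5 + (-44)²)*(-3 - 1 - 1*3) = (5 + 1936)*(-3 - 1 - 3) = 1941*(-7) = -13587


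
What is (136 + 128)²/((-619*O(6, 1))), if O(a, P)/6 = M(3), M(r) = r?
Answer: -3872/619 ≈ -6.2552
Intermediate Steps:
O(a, P) = 18 (O(a, P) = 6*3 = 18)
(136 + 128)²/((-619*O(6, 1))) = (136 + 128)²/((-619*18)) = 264²/(-11142) = 69696*(-1/11142) = -3872/619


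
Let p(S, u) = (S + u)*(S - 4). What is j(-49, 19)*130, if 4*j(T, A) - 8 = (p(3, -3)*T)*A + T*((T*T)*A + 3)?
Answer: -72652775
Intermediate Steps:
p(S, u) = (-4 + S)*(S + u) (p(S, u) = (S + u)*(-4 + S) = (-4 + S)*(S + u))
j(T, A) = 2 + T*(3 + A*T²)/4 (j(T, A) = 2 + (((3² - 4*3 - 4*(-3) + 3*(-3))*T)*A + T*((T*T)*A + 3))/4 = 2 + (((9 - 12 + 12 - 9)*T)*A + T*(T²*A + 3))/4 = 2 + ((0*T)*A + T*(A*T² + 3))/4 = 2 + (0*A + T*(3 + A*T²))/4 = 2 + (0 + T*(3 + A*T²))/4 = 2 + (T*(3 + A*T²))/4 = 2 + T*(3 + A*T²)/4)
j(-49, 19)*130 = (2 + (¾)*(-49) + (¼)*19*(-49)³)*130 = (2 - 147/4 + (¼)*19*(-117649))*130 = (2 - 147/4 - 2235331/4)*130 = -1117735/2*130 = -72652775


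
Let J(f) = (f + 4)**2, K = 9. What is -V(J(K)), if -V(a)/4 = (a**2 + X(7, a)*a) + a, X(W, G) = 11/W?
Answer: 811876/7 ≈ 1.1598e+5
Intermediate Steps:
J(f) = (4 + f)**2
V(a) = -4*a**2 - 72*a/7 (V(a) = -4*((a**2 + (11/7)*a) + a) = -4*((a**2 + (11*(1/7))*a) + a) = -4*((a**2 + 11*a/7) + a) = -4*(a**2 + 18*a/7) = -4*a**2 - 72*a/7)
-V(J(K)) = -(-4)*(4 + 9)**2*(18 + 7*(4 + 9)**2)/7 = -(-4)*13**2*(18 + 7*13**2)/7 = -(-4)*169*(18 + 7*169)/7 = -(-4)*169*(18 + 1183)/7 = -(-4)*169*1201/7 = -1*(-811876/7) = 811876/7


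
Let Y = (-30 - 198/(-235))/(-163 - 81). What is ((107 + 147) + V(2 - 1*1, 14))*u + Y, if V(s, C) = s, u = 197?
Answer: 720120438/14335 ≈ 50235.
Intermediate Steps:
Y = 1713/14335 (Y = (-30 - 198*(-1/235))/(-244) = (-30 + 198/235)*(-1/244) = -6852/235*(-1/244) = 1713/14335 ≈ 0.11950)
((107 + 147) + V(2 - 1*1, 14))*u + Y = ((107 + 147) + (2 - 1*1))*197 + 1713/14335 = (254 + (2 - 1))*197 + 1713/14335 = (254 + 1)*197 + 1713/14335 = 255*197 + 1713/14335 = 50235 + 1713/14335 = 720120438/14335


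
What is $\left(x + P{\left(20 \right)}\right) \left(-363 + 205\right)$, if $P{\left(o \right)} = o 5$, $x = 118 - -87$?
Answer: $-48190$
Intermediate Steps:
$x = 205$ ($x = 118 + 87 = 205$)
$P{\left(o \right)} = 5 o$
$\left(x + P{\left(20 \right)}\right) \left(-363 + 205\right) = \left(205 + 5 \cdot 20\right) \left(-363 + 205\right) = \left(205 + 100\right) \left(-158\right) = 305 \left(-158\right) = -48190$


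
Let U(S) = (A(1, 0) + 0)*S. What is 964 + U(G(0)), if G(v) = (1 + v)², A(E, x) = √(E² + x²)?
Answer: 965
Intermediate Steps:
U(S) = S (U(S) = (√(1² + 0²) + 0)*S = (√(1 + 0) + 0)*S = (√1 + 0)*S = (1 + 0)*S = 1*S = S)
964 + U(G(0)) = 964 + (1 + 0)² = 964 + 1² = 964 + 1 = 965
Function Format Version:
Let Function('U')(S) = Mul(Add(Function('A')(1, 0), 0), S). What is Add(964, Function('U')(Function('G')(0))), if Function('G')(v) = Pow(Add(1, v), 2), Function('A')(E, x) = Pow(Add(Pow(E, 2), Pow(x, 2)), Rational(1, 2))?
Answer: 965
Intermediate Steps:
Function('U')(S) = S (Function('U')(S) = Mul(Add(Pow(Add(Pow(1, 2), Pow(0, 2)), Rational(1, 2)), 0), S) = Mul(Add(Pow(Add(1, 0), Rational(1, 2)), 0), S) = Mul(Add(Pow(1, Rational(1, 2)), 0), S) = Mul(Add(1, 0), S) = Mul(1, S) = S)
Add(964, Function('U')(Function('G')(0))) = Add(964, Pow(Add(1, 0), 2)) = Add(964, Pow(1, 2)) = Add(964, 1) = 965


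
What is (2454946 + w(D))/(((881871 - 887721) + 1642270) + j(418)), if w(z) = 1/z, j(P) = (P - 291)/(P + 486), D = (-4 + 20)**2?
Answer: 71016678001/47338361824 ≈ 1.5002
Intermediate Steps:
D = 256 (D = 16**2 = 256)
j(P) = (-291 + P)/(486 + P)
(2454946 + w(D))/(((881871 - 887721) + 1642270) + j(418)) = (2454946 + 1/256)/(((881871 - 887721) + 1642270) + (-291 + 418)/(486 + 418)) = (2454946 + 1/256)/((-5850 + 1642270) + 127/904) = 628466177/(256*(1636420 + (1/904)*127)) = 628466177/(256*(1636420 + 127/904)) = 628466177/(256*(1479323807/904)) = (628466177/256)*(904/1479323807) = 71016678001/47338361824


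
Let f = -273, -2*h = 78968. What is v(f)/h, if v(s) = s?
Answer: 273/39484 ≈ 0.0069142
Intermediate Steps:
h = -39484 (h = -½*78968 = -39484)
v(f)/h = -273/(-39484) = -273*(-1/39484) = 273/39484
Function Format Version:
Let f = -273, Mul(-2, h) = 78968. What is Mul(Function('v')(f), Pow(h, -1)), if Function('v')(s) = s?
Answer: Rational(273, 39484) ≈ 0.0069142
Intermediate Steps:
h = -39484 (h = Mul(Rational(-1, 2), 78968) = -39484)
Mul(Function('v')(f), Pow(h, -1)) = Mul(-273, Pow(-39484, -1)) = Mul(-273, Rational(-1, 39484)) = Rational(273, 39484)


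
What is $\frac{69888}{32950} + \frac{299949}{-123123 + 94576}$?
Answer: $- \frac{3944113407}{470311825} \approx -8.3862$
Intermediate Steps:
$\frac{69888}{32950} + \frac{299949}{-123123 + 94576} = 69888 \cdot \frac{1}{32950} + \frac{299949}{-28547} = \frac{34944}{16475} + 299949 \left(- \frac{1}{28547}\right) = \frac{34944}{16475} - \frac{299949}{28547} = - \frac{3944113407}{470311825}$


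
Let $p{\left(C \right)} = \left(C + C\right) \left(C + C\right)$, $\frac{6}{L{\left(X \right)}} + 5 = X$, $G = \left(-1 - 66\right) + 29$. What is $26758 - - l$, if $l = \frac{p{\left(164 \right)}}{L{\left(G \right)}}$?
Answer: $- \frac{2232782}{3} \approx -7.4426 \cdot 10^{5}$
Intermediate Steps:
$G = -38$ ($G = -67 + 29 = -38$)
$L{\left(X \right)} = \frac{6}{-5 + X}$
$p{\left(C \right)} = 4 C^{2}$ ($p{\left(C \right)} = 2 C 2 C = 4 C^{2}$)
$l = - \frac{2313056}{3}$ ($l = \frac{4 \cdot 164^{2}}{6 \frac{1}{-5 - 38}} = \frac{4 \cdot 26896}{6 \frac{1}{-43}} = \frac{107584}{6 \left(- \frac{1}{43}\right)} = \frac{107584}{- \frac{6}{43}} = 107584 \left(- \frac{43}{6}\right) = - \frac{2313056}{3} \approx -7.7102 \cdot 10^{5}$)
$26758 - - l = 26758 - \left(-1\right) \left(- \frac{2313056}{3}\right) = 26758 - \frac{2313056}{3} = - \frac{2232782}{3}$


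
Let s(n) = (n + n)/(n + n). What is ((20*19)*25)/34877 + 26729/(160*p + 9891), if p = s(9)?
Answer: 1027711833/350548727 ≈ 2.9317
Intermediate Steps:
s(n) = 1 (s(n) = (2*n)/((2*n)) = (2*n)*(1/(2*n)) = 1)
p = 1
((20*19)*25)/34877 + 26729/(160*p + 9891) = ((20*19)*25)/34877 + 26729/(160*1 + 9891) = (380*25)*(1/34877) + 26729/(160 + 9891) = 9500*(1/34877) + 26729/10051 = 9500/34877 + 26729*(1/10051) = 9500/34877 + 26729/10051 = 1027711833/350548727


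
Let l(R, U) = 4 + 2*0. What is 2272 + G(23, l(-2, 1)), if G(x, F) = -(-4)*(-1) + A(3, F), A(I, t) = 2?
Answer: 2270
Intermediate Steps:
l(R, U) = 4 (l(R, U) = 4 + 0 = 4)
G(x, F) = -2 (G(x, F) = -(-4)*(-1) + 2 = -4*1 + 2 = -4 + 2 = -2)
2272 + G(23, l(-2, 1)) = 2272 - 2 = 2270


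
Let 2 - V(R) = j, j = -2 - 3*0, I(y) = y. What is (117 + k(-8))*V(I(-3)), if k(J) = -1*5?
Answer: 448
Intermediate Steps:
j = -2 (j = -2 + 0 = -2)
V(R) = 4 (V(R) = 2 - 1*(-2) = 2 + 2 = 4)
k(J) = -5
(117 + k(-8))*V(I(-3)) = (117 - 5)*4 = 112*4 = 448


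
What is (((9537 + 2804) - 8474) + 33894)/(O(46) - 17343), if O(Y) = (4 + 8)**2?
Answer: -12587/5733 ≈ -2.1955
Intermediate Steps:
O(Y) = 144 (O(Y) = 12**2 = 144)
(((9537 + 2804) - 8474) + 33894)/(O(46) - 17343) = (((9537 + 2804) - 8474) + 33894)/(144 - 17343) = ((12341 - 8474) + 33894)/(-17199) = (3867 + 33894)*(-1/17199) = 37761*(-1/17199) = -12587/5733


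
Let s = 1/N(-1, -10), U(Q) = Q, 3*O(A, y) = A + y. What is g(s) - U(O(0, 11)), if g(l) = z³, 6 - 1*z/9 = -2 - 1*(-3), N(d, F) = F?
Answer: 273364/3 ≈ 91121.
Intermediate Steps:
O(A, y) = A/3 + y/3 (O(A, y) = (A + y)/3 = A/3 + y/3)
z = 45 (z = 54 - 9*(-2 - 1*(-3)) = 54 - 9*(-2 + 3) = 54 - 9*1 = 54 - 9 = 45)
s = -⅒ (s = 1/(-10) = -⅒ ≈ -0.10000)
g(l) = 91125 (g(l) = 45³ = 91125)
g(s) - U(O(0, 11)) = 91125 - ((⅓)*0 + (⅓)*11) = 91125 - (0 + 11/3) = 91125 - 1*11/3 = 91125 - 11/3 = 273364/3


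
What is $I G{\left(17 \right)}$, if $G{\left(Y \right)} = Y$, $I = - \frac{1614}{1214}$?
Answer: $- \frac{13719}{607} \approx -22.601$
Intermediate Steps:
$I = - \frac{807}{607}$ ($I = \left(-1614\right) \frac{1}{1214} = - \frac{807}{607} \approx -1.3295$)
$I G{\left(17 \right)} = \left(- \frac{807}{607}\right) 17 = - \frac{13719}{607}$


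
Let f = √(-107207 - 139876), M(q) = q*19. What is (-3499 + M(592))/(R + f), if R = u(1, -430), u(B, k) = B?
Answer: 7749/247084 - 7749*I*√247083/247084 ≈ 0.031362 - 15.589*I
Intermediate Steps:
M(q) = 19*q
R = 1
f = I*√247083 (f = √(-247083) = I*√247083 ≈ 497.07*I)
(-3499 + M(592))/(R + f) = (-3499 + 19*592)/(1 + I*√247083) = (-3499 + 11248)/(1 + I*√247083) = 7749/(1 + I*√247083)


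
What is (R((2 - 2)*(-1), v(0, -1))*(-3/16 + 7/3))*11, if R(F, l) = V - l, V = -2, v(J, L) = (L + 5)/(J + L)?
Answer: 1133/24 ≈ 47.208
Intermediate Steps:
v(J, L) = (5 + L)/(J + L)
R(F, l) = -2 - l
(R((2 - 2)*(-1), v(0, -1))*(-3/16 + 7/3))*11 = ((-2 - (5 - 1)/(0 - 1))*(-3/16 + 7/3))*11 = ((-2 - 4/(-1))*(-3*1/16 + 7*(⅓)))*11 = ((-2 - (-1)*4)*(-3/16 + 7/3))*11 = ((-2 - 1*(-4))*(103/48))*11 = ((-2 + 4)*(103/48))*11 = (2*(103/48))*11 = (103/24)*11 = 1133/24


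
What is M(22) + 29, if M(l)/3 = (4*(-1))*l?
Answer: -235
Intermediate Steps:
M(l) = -12*l (M(l) = 3*((4*(-1))*l) = 3*(-4*l) = -12*l)
M(22) + 29 = -12*22 + 29 = -264 + 29 = -235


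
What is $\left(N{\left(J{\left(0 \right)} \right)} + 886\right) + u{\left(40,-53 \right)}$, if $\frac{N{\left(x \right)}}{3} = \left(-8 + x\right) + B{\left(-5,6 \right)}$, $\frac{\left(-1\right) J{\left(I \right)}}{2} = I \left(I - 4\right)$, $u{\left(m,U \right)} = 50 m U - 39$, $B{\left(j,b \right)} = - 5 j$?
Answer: $-105102$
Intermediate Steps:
$u{\left(m,U \right)} = -39 + 50 U m$ ($u{\left(m,U \right)} = 50 U m - 39 = -39 + 50 U m$)
$J{\left(I \right)} = - 2 I \left(-4 + I\right)$ ($J{\left(I \right)} = - 2 I \left(I - 4\right) = - 2 I \left(-4 + I\right)$)
$N{\left(x \right)} = 51 + 3 x$ ($N{\left(x \right)} = 3 \left(\left(-8 + x\right) - -25\right) = 3 \left(\left(-8 + x\right) + 25\right) = 3 \left(17 + x\right) = 51 + 3 x$)
$\left(N{\left(J{\left(0 \right)} \right)} + 886\right) + u{\left(40,-53 \right)} = \left(\left(51 + 3 \cdot 2 \cdot 0 \left(4 - 0\right)\right) + 886\right) + \left(-39 + 50 \left(-53\right) 40\right) = \left(\left(51 + 3 \cdot 2 \cdot 0 \left(4 + 0\right)\right) + 886\right) - 106039 = \left(\left(51 + 3 \cdot 2 \cdot 0 \cdot 4\right) + 886\right) - 106039 = \left(\left(51 + 3 \cdot 0\right) + 886\right) - 106039 = \left(\left(51 + 0\right) + 886\right) - 106039 = \left(51 + 886\right) - 106039 = 937 - 106039 = -105102$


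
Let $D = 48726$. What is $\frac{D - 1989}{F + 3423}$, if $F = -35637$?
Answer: $- \frac{15579}{10738} \approx -1.4508$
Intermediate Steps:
$\frac{D - 1989}{F + 3423} = \frac{48726 - 1989}{-35637 + 3423} = \frac{46737}{-32214} = 46737 \left(- \frac{1}{32214}\right) = - \frac{15579}{10738}$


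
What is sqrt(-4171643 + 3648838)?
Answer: I*sqrt(522805) ≈ 723.05*I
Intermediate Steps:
sqrt(-4171643 + 3648838) = sqrt(-522805) = I*sqrt(522805)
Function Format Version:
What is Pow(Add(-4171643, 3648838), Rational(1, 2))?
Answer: Mul(I, Pow(522805, Rational(1, 2))) ≈ Mul(723.05, I)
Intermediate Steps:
Pow(Add(-4171643, 3648838), Rational(1, 2)) = Pow(-522805, Rational(1, 2)) = Mul(I, Pow(522805, Rational(1, 2)))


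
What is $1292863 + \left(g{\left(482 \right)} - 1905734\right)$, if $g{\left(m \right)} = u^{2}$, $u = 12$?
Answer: $-612727$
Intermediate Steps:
$g{\left(m \right)} = 144$ ($g{\left(m \right)} = 12^{2} = 144$)
$1292863 + \left(g{\left(482 \right)} - 1905734\right) = 1292863 + \left(144 - 1905734\right) = 1292863 - 1905590 = -612727$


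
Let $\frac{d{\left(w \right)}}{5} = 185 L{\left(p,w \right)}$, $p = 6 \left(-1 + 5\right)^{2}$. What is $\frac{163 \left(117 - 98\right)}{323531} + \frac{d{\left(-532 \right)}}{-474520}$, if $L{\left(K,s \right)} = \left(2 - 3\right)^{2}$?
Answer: $\frac{234064453}{30704386024} \approx 0.0076232$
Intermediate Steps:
$p = 96$ ($p = 6 \cdot 4^{2} = 6 \cdot 16 = 96$)
$L{\left(K,s \right)} = 1$ ($L{\left(K,s \right)} = \left(-1\right)^{2} = 1$)
$d{\left(w \right)} = 925$ ($d{\left(w \right)} = 5 \cdot 185 \cdot 1 = 5 \cdot 185 = 925$)
$\frac{163 \left(117 - 98\right)}{323531} + \frac{d{\left(-532 \right)}}{-474520} = \frac{163 \left(117 - 98\right)}{323531} + \frac{925}{-474520} = 163 \cdot 19 \cdot \frac{1}{323531} + 925 \left(- \frac{1}{474520}\right) = 3097 \cdot \frac{1}{323531} - \frac{185}{94904} = \frac{3097}{323531} - \frac{185}{94904} = \frac{234064453}{30704386024}$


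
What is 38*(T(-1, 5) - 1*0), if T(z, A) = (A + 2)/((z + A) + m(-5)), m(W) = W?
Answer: -266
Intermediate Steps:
T(z, A) = (2 + A)/(-5 + A + z) (T(z, A) = (A + 2)/((z + A) - 5) = (2 + A)/((A + z) - 5) = (2 + A)/(-5 + A + z))
38*(T(-1, 5) - 1*0) = 38*((2 + 5)/(-5 + 5 - 1) - 1*0) = 38*(7/(-1) + 0) = 38*(-1*7 + 0) = 38*(-7 + 0) = 38*(-7) = -266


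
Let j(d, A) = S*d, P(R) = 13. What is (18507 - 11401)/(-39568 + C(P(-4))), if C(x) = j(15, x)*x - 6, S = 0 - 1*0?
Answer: -3553/19787 ≈ -0.17956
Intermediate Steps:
S = 0 (S = 0 + 0 = 0)
j(d, A) = 0 (j(d, A) = 0*d = 0)
C(x) = -6 (C(x) = 0*x - 6 = 0 - 6 = -6)
(18507 - 11401)/(-39568 + C(P(-4))) = (18507 - 11401)/(-39568 - 6) = 7106/(-39574) = 7106*(-1/39574) = -3553/19787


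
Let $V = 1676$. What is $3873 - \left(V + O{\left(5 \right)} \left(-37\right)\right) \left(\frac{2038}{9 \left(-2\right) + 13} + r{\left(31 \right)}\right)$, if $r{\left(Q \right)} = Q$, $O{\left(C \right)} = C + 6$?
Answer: $\frac{2408892}{5} \approx 4.8178 \cdot 10^{5}$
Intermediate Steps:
$O{\left(C \right)} = 6 + C$
$3873 - \left(V + O{\left(5 \right)} \left(-37\right)\right) \left(\frac{2038}{9 \left(-2\right) + 13} + r{\left(31 \right)}\right) = 3873 - \left(1676 + \left(6 + 5\right) \left(-37\right)\right) \left(\frac{2038}{9 \left(-2\right) + 13} + 31\right) = 3873 - \left(1676 + 11 \left(-37\right)\right) \left(\frac{2038}{-18 + 13} + 31\right) = 3873 - \left(1676 - 407\right) \left(\frac{2038}{-5} + 31\right) = 3873 - 1269 \left(2038 \left(- \frac{1}{5}\right) + 31\right) = 3873 - 1269 \left(- \frac{2038}{5} + 31\right) = 3873 - 1269 \left(- \frac{1883}{5}\right) = 3873 - - \frac{2389527}{5} = 3873 + \frac{2389527}{5} = \frac{2408892}{5}$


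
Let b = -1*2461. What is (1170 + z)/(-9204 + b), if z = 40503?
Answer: -41673/11665 ≈ -3.5725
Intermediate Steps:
b = -2461
(1170 + z)/(-9204 + b) = (1170 + 40503)/(-9204 - 2461) = 41673/(-11665) = 41673*(-1/11665) = -41673/11665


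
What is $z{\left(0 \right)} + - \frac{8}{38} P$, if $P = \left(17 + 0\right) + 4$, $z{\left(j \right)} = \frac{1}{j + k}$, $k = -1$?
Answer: $- \frac{103}{19} \approx -5.4211$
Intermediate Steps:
$z{\left(j \right)} = \frac{1}{-1 + j}$ ($z{\left(j \right)} = \frac{1}{j - 1} = \frac{1}{-1 + j}$)
$P = 21$ ($P = 17 + 4 = 21$)
$z{\left(0 \right)} + - \frac{8}{38} P = \frac{1}{-1 + 0} + - \frac{8}{38} \cdot 21 = \frac{1}{-1} + \left(-8\right) \frac{1}{38} \cdot 21 = -1 - \frac{84}{19} = - \frac{103}{19}$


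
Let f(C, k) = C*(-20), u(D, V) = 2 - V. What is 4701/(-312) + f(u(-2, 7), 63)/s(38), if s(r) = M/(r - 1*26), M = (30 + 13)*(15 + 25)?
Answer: -64261/4472 ≈ -14.370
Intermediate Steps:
M = 1720 (M = 43*40 = 1720)
f(C, k) = -20*C
s(r) = 1720/(-26 + r) (s(r) = 1720/(r - 1*26) = 1720/(r - 26) = 1720/(-26 + r))
4701/(-312) + f(u(-2, 7), 63)/s(38) = 4701/(-312) + (-20*(2 - 1*7))/((1720/(-26 + 38))) = 4701*(-1/312) + (-20*(2 - 7))/((1720/12)) = -1567/104 + (-20*(-5))/((1720*(1/12))) = -1567/104 + 100/(430/3) = -1567/104 + 100*(3/430) = -1567/104 + 30/43 = -64261/4472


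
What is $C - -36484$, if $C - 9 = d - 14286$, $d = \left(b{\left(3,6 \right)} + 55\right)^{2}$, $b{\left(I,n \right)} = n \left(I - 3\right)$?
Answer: $25232$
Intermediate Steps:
$b{\left(I,n \right)} = n \left(-3 + I\right)$
$d = 3025$ ($d = \left(6 \left(-3 + 3\right) + 55\right)^{2} = \left(6 \cdot 0 + 55\right)^{2} = \left(0 + 55\right)^{2} = 55^{2} = 3025$)
$C = -11252$ ($C = 9 + \left(3025 - 14286\right) = 9 - 11261 = -11252$)
$C - -36484 = -11252 - -36484 = -11252 + 36484 = 25232$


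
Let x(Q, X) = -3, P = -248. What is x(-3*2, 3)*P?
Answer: 744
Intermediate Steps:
x(-3*2, 3)*P = -3*(-248) = 744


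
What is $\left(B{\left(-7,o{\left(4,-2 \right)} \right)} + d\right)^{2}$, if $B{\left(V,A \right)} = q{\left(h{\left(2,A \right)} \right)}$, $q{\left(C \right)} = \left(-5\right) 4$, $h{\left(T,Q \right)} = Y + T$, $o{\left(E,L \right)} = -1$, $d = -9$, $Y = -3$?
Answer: $841$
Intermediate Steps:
$h{\left(T,Q \right)} = -3 + T$
$q{\left(C \right)} = -20$
$B{\left(V,A \right)} = -20$
$\left(B{\left(-7,o{\left(4,-2 \right)} \right)} + d\right)^{2} = \left(-20 - 9\right)^{2} = \left(-29\right)^{2} = 841$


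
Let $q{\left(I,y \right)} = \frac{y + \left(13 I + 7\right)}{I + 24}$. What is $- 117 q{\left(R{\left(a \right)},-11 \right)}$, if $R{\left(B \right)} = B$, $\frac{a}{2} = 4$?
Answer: $- \frac{2925}{8} \approx -365.63$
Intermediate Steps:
$a = 8$ ($a = 2 \cdot 4 = 8$)
$q{\left(I,y \right)} = \frac{7 + y + 13 I}{24 + I}$ ($q{\left(I,y \right)} = \frac{y + \left(7 + 13 I\right)}{24 + I} = \frac{7 + y + 13 I}{24 + I}$)
$- 117 q{\left(R{\left(a \right)},-11 \right)} = - 117 \frac{7 - 11 + 13 \cdot 8}{24 + 8} = - 117 \frac{7 - 11 + 104}{32} = - 117 \cdot \frac{1}{32} \cdot 100 = \left(-117\right) \frac{25}{8} = - \frac{2925}{8}$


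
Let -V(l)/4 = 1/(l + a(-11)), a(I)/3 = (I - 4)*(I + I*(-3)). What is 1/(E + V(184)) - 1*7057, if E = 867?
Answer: -2465736568/349403 ≈ -7057.0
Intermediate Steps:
a(I) = -6*I*(-4 + I) (a(I) = 3*((I - 4)*(I + I*(-3))) = 3*((-4 + I)*(I - 3*I)) = 3*((-4 + I)*(-2*I)) = 3*(-2*I*(-4 + I)) = -6*I*(-4 + I))
V(l) = -4/(-990 + l) (V(l) = -4/(l + 6*(-11)*(4 - 1*(-11))) = -4/(l + 6*(-11)*(4 + 11)) = -4/(l + 6*(-11)*15) = -4/(l - 990) = -4/(-990 + l))
1/(E + V(184)) - 1*7057 = 1/(867 - 4/(-990 + 184)) - 1*7057 = 1/(867 - 4/(-806)) - 7057 = 1/(867 - 4*(-1/806)) - 7057 = 1/(867 + 2/403) - 7057 = 1/(349403/403) - 7057 = 403/349403 - 7057 = -2465736568/349403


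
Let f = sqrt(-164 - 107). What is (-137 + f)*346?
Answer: -47402 + 346*I*sqrt(271) ≈ -47402.0 + 5695.9*I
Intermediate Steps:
f = I*sqrt(271) (f = sqrt(-271) = I*sqrt(271) ≈ 16.462*I)
(-137 + f)*346 = (-137 + I*sqrt(271))*346 = -47402 + 346*I*sqrt(271)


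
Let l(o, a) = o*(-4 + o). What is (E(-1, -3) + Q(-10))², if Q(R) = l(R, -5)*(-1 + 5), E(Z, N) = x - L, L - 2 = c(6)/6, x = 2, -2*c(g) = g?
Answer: 1256641/4 ≈ 3.1416e+5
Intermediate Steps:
c(g) = -g/2
L = 3/2 (L = 2 - ½*6/6 = 2 - 3*⅙ = 2 - ½ = 3/2 ≈ 1.5000)
E(Z, N) = ½ (E(Z, N) = 2 - 1*3/2 = 2 - 3/2 = ½)
Q(R) = 4*R*(-4 + R) (Q(R) = (R*(-4 + R))*(-1 + 5) = (R*(-4 + R))*4 = 4*R*(-4 + R))
(E(-1, -3) + Q(-10))² = (½ + 4*(-10)*(-4 - 10))² = (½ + 4*(-10)*(-14))² = (½ + 560)² = (1121/2)² = 1256641/4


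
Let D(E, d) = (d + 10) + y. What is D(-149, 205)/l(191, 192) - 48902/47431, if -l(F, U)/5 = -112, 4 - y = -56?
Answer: -2868319/5312272 ≈ -0.53994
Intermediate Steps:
y = 60 (y = 4 - 1*(-56) = 4 + 56 = 60)
l(F, U) = 560 (l(F, U) = -5*(-112) = 560)
D(E, d) = 70 + d (D(E, d) = (d + 10) + 60 = (10 + d) + 60 = 70 + d)
D(-149, 205)/l(191, 192) - 48902/47431 = (70 + 205)/560 - 48902/47431 = 275*(1/560) - 48902*1/47431 = 55/112 - 48902/47431 = -2868319/5312272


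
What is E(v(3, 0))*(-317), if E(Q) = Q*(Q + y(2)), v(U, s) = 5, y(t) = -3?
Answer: -3170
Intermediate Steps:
E(Q) = Q*(-3 + Q) (E(Q) = Q*(Q - 3) = Q*(-3 + Q))
E(v(3, 0))*(-317) = (5*(-3 + 5))*(-317) = (5*2)*(-317) = 10*(-317) = -3170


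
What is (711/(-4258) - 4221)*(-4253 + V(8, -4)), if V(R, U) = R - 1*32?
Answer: 76873638933/4258 ≈ 1.8054e+7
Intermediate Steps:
V(R, U) = -32 + R (V(R, U) = R - 32 = -32 + R)
(711/(-4258) - 4221)*(-4253 + V(8, -4)) = (711/(-4258) - 4221)*(-4253 + (-32 + 8)) = (711*(-1/4258) - 4221)*(-4253 - 24) = (-711/4258 - 4221)*(-4277) = -17973729/4258*(-4277) = 76873638933/4258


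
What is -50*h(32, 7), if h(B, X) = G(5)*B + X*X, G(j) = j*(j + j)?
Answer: -82450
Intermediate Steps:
G(j) = 2*j² (G(j) = j*(2*j) = 2*j²)
h(B, X) = X² + 50*B (h(B, X) = (2*5²)*B + X*X = (2*25)*B + X² = 50*B + X² = X² + 50*B)
-50*h(32, 7) = -50*(7² + 50*32) = -50*(49 + 1600) = -50*1649 = -82450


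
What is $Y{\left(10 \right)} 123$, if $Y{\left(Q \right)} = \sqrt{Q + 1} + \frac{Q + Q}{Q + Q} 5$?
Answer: $615 + 123 \sqrt{11} \approx 1022.9$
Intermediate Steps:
$Y{\left(Q \right)} = 5 + \sqrt{1 + Q}$ ($Y{\left(Q \right)} = \sqrt{1 + Q} + \frac{2 Q}{2 Q} 5 = \sqrt{1 + Q} + 2 Q \frac{1}{2 Q} 5 = \sqrt{1 + Q} + 1 \cdot 5 = \sqrt{1 + Q} + 5 = 5 + \sqrt{1 + Q}$)
$Y{\left(10 \right)} 123 = \left(5 + \sqrt{1 + 10}\right) 123 = \left(5 + \sqrt{11}\right) 123 = 615 + 123 \sqrt{11}$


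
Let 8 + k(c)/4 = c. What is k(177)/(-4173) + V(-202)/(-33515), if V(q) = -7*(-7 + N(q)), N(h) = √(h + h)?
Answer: -1758509/10758315 + 14*I*√101/33515 ≈ -0.16346 + 0.0041981*I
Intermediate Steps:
k(c) = -32 + 4*c
N(h) = √2*√h (N(h) = √(2*h) = √2*√h)
V(q) = 49 - 7*√2*√q (V(q) = -7*(-7 + √2*√q) = 49 - 7*√2*√q)
k(177)/(-4173) + V(-202)/(-33515) = (-32 + 4*177)/(-4173) + (49 - 7*√2*√(-202))/(-33515) = (-32 + 708)*(-1/4173) + (49 - 7*√2*I*√202)*(-1/33515) = 676*(-1/4173) + (49 - 14*I*√101)*(-1/33515) = -52/321 + (-49/33515 + 14*I*√101/33515) = -1758509/10758315 + 14*I*√101/33515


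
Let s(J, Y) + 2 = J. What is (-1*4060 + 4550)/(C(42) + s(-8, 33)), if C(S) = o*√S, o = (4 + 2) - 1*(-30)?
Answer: 1225/13583 + 4410*√42/13583 ≈ 2.1943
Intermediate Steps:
s(J, Y) = -2 + J
o = 36 (o = 6 + 30 = 36)
C(S) = 36*√S
(-1*4060 + 4550)/(C(42) + s(-8, 33)) = (-1*4060 + 4550)/(36*√42 + (-2 - 8)) = (-4060 + 4550)/(36*√42 - 10) = 490/(-10 + 36*√42)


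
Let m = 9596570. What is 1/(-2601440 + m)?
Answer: 1/6995130 ≈ 1.4296e-7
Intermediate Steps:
1/(-2601440 + m) = 1/(-2601440 + 9596570) = 1/6995130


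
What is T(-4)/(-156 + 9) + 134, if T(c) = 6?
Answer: 6564/49 ≈ 133.96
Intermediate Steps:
T(-4)/(-156 + 9) + 134 = 6/(-156 + 9) + 134 = 6/(-147) + 134 = 6*(-1/147) + 134 = -2/49 + 134 = 6564/49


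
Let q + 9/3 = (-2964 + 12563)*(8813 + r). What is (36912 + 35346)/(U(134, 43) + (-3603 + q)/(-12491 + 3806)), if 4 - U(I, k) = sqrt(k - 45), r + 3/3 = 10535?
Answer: -12946822399397790/3830516816948611 + 605596104450*I*sqrt(2)/3830516816948611 ≈ -3.3799 + 0.00022358*I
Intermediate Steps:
r = 10534 (r = -1 + 10535 = 10534)
q = 185711850 (q = -3 + (-2964 + 12563)*(8813 + 10534) = -3 + 9599*19347 = -3 + 185711853 = 185711850)
U(I, k) = 4 - sqrt(-45 + k) (U(I, k) = 4 - sqrt(k - 45) = 4 - sqrt(-45 + k))
(36912 + 35346)/(U(134, 43) + (-3603 + q)/(-12491 + 3806)) = (36912 + 35346)/((4 - sqrt(-45 + 43)) + (-3603 + 185711850)/(-12491 + 3806)) = 72258/((4 - sqrt(-2)) + 185708247/(-8685)) = 72258/((4 - I*sqrt(2)) + 185708247*(-1/8685)) = 72258/((4 - I*sqrt(2)) - 61902749/2895) = 72258/(-61891169/2895 - I*sqrt(2))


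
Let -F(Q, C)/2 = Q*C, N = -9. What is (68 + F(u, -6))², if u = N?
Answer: 1600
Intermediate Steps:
u = -9
F(Q, C) = -2*C*Q (F(Q, C) = -2*Q*C = -2*C*Q)
(68 + F(u, -6))² = (68 - 2*(-6)*(-9))² = (68 - 108)² = (-40)² = 1600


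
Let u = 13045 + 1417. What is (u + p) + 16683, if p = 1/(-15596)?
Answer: 485737419/15596 ≈ 31145.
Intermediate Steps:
p = -1/15596 ≈ -6.4119e-5
u = 14462
(u + p) + 16683 = (14462 - 1/15596) + 16683 = 225549351/15596 + 16683 = 485737419/15596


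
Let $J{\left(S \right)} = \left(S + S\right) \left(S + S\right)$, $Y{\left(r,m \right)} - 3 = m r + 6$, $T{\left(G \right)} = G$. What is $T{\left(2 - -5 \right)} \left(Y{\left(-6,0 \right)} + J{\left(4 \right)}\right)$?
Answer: $511$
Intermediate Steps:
$Y{\left(r,m \right)} = 9 + m r$ ($Y{\left(r,m \right)} = 3 + \left(m r + 6\right) = 3 + \left(6 + m r\right) = 9 + m r$)
$J{\left(S \right)} = 4 S^{2}$ ($J{\left(S \right)} = 2 S 2 S = 4 S^{2}$)
$T{\left(2 - -5 \right)} \left(Y{\left(-6,0 \right)} + J{\left(4 \right)}\right) = \left(2 - -5\right) \left(\left(9 + 0 \left(-6\right)\right) + 4 \cdot 4^{2}\right) = \left(2 + 5\right) \left(\left(9 + 0\right) + 4 \cdot 16\right) = 7 \left(9 + 64\right) = 7 \cdot 73 = 511$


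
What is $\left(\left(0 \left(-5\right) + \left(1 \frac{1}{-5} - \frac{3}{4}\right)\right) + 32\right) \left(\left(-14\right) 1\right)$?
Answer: $- \frac{4347}{10} \approx -434.7$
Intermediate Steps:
$\left(\left(0 \left(-5\right) + \left(1 \frac{1}{-5} - \frac{3}{4}\right)\right) + 32\right) \left(\left(-14\right) 1\right) = \left(\left(0 + \left(1 \left(- \frac{1}{5}\right) - \frac{3}{4}\right)\right) + 32\right) \left(-14\right) = \left(\left(0 - \frac{19}{20}\right) + 32\right) \left(-14\right) = \left(- \frac{19}{20} + 32\right) \left(-14\right) = \frac{621}{20} \left(-14\right) = - \frac{4347}{10}$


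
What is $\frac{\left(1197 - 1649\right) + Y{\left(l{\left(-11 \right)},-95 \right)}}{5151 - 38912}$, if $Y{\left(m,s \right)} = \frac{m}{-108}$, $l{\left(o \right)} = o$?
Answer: $\frac{48805}{3646188} \approx 0.013385$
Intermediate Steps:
$Y{\left(m,s \right)} = - \frac{m}{108}$ ($Y{\left(m,s \right)} = m \left(- \frac{1}{108}\right) = - \frac{m}{108}$)
$\frac{\left(1197 - 1649\right) + Y{\left(l{\left(-11 \right)},-95 \right)}}{5151 - 38912} = \frac{\left(1197 - 1649\right) - - \frac{11}{108}}{5151 - 38912} = \frac{-452 + \frac{11}{108}}{-33761} = \left(- \frac{48805}{108}\right) \left(- \frac{1}{33761}\right) = \frac{48805}{3646188}$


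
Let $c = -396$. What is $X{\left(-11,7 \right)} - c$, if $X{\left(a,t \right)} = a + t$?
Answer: $392$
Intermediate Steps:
$X{\left(-11,7 \right)} - c = \left(-11 + 7\right) - -396 = -4 + 396 = 392$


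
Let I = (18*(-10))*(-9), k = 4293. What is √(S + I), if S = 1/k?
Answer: √368597033/477 ≈ 40.249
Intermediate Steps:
I = 1620 (I = -180*(-9) = 1620)
S = 1/4293 ≈ 0.00023294
√(S + I) = √(1/4293 + 1620) = √(6954661/4293) = √368597033/477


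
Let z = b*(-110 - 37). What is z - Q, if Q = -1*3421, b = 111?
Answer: -12896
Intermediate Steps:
Q = -3421
z = -16317 (z = 111*(-110 - 37) = 111*(-147) = -16317)
z - Q = -16317 - 1*(-3421) = -16317 + 3421 = -12896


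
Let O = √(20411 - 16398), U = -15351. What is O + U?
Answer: -15351 + √4013 ≈ -15288.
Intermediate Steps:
O = √4013 ≈ 63.348
O + U = √4013 - 15351 = -15351 + √4013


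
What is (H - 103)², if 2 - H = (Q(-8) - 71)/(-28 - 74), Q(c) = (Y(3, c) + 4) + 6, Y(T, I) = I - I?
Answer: 107391769/10404 ≈ 10322.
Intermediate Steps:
Y(T, I) = 0
Q(c) = 10 (Q(c) = (0 + 4) + 6 = 4 + 6 = 10)
H = 143/102 (H = 2 - (10 - 71)/(-28 - 74) = 2 - (-61)/(-102) = 2 - (-61)*(-1)/102 = 2 - 1*61/102 = 2 - 61/102 = 143/102 ≈ 1.4020)
(H - 103)² = (143/102 - 103)² = (-10363/102)² = 107391769/10404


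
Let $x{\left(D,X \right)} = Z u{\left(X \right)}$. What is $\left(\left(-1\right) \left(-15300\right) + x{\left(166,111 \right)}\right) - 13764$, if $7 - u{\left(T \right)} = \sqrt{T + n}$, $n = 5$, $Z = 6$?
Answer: $1578 - 12 \sqrt{29} \approx 1513.4$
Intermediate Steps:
$u{\left(T \right)} = 7 - \sqrt{5 + T}$ ($u{\left(T \right)} = 7 - \sqrt{T + 5} = 7 - \sqrt{5 + T}$)
$x{\left(D,X \right)} = 42 - 6 \sqrt{5 + X}$ ($x{\left(D,X \right)} = 6 \left(7 - \sqrt{5 + X}\right) = 42 - 6 \sqrt{5 + X}$)
$\left(\left(-1\right) \left(-15300\right) + x{\left(166,111 \right)}\right) - 13764 = \left(\left(-1\right) \left(-15300\right) + \left(42 - 6 \sqrt{5 + 111}\right)\right) - 13764 = \left(15300 + \left(42 - 6 \sqrt{116}\right)\right) - 13764 = \left(15300 + \left(42 - 6 \cdot 2 \sqrt{29}\right)\right) - 13764 = \left(15300 + \left(42 - 12 \sqrt{29}\right)\right) - 13764 = \left(15342 - 12 \sqrt{29}\right) - 13764 = 1578 - 12 \sqrt{29}$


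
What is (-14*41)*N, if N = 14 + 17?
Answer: -17794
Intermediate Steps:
N = 31
(-14*41)*N = -14*41*31 = -574*31 = -17794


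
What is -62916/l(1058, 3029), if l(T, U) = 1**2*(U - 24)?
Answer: -62916/3005 ≈ -20.937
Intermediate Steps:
l(T, U) = -24 + U (l(T, U) = 1*(-24 + U) = -24 + U)
-62916/l(1058, 3029) = -62916/(-24 + 3029) = -62916/3005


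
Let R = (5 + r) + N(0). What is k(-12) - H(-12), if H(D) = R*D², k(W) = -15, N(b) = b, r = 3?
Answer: -1167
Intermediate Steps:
R = 8 (R = (5 + 3) + 0 = 8 + 0 = 8)
H(D) = 8*D²
k(-12) - H(-12) = -15 - 8*(-12)² = -15 - 8*144 = -15 - 1*1152 = -15 - 1152 = -1167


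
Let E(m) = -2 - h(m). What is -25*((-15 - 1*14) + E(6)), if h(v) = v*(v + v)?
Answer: 2575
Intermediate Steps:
h(v) = 2*v² (h(v) = v*(2*v) = 2*v²)
E(m) = -2 - 2*m²
-25*((-15 - 1*14) + E(6)) = -25*((-15 - 1*14) + (-2 - 2*6²)) = -25*((-15 - 14) + (-2 - 2*36)) = -25*(-29 + (-2 - 72)) = -25*(-29 - 74) = -25*(-103) = 2575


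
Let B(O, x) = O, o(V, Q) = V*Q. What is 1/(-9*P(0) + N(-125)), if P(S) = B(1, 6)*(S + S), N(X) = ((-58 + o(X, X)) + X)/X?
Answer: -125/15442 ≈ -0.0080948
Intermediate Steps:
o(V, Q) = Q*V
N(X) = (-58 + X + X**2)/X (N(X) = ((-58 + X*X) + X)/X = ((-58 + X**2) + X)/X = (-58 + X + X**2)/X)
P(S) = 2*S (P(S) = 1*(S + S) = 1*(2*S) = 2*S)
1/(-9*P(0) + N(-125)) = 1/(-18*0 + (1 - 125 - 58/(-125))) = 1/(-9*0 + (1 - 125 - 58*(-1/125))) = 1/(0 + (1 - 125 + 58/125)) = 1/(0 - 15442/125) = 1/(-15442/125) = -125/15442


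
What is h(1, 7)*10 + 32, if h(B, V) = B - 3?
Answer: 12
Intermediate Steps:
h(B, V) = -3 + B
h(1, 7)*10 + 32 = (-3 + 1)*10 + 32 = -2*10 + 32 = -20 + 32 = 12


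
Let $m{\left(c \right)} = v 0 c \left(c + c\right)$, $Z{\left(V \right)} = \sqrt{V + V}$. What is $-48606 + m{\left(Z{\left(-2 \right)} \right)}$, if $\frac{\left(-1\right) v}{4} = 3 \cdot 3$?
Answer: $-48606$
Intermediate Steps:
$v = -36$ ($v = - 4 \cdot 3 \cdot 3 = \left(-4\right) 9 = -36$)
$Z{\left(V \right)} = \sqrt{2} \sqrt{V}$ ($Z{\left(V \right)} = \sqrt{2 V} = \sqrt{2} \sqrt{V}$)
$m{\left(c \right)} = 0$ ($m{\left(c \right)} = \left(-36\right) 0 c \left(c + c\right) = 0 c 2 c = 0 \cdot 2 c^{2} = 0$)
$-48606 + m{\left(Z{\left(-2 \right)} \right)} = -48606 + 0 = -48606$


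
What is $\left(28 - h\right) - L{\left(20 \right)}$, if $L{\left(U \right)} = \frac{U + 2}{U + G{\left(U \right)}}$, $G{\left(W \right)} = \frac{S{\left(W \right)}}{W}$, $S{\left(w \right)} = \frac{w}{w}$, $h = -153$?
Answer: $\frac{72141}{401} \approx 179.9$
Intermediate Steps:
$S{\left(w \right)} = 1$
$G{\left(W \right)} = \frac{1}{W}$ ($G{\left(W \right)} = 1 \frac{1}{W} = \frac{1}{W}$)
$L{\left(U \right)} = \frac{2 + U}{U + \frac{1}{U}}$ ($L{\left(U \right)} = \frac{U + 2}{U + \frac{1}{U}} = \frac{2 + U}{U + \frac{1}{U}}$)
$\left(28 - h\right) - L{\left(20 \right)} = \left(28 - -153\right) - \frac{20 \left(2 + 20\right)}{1 + 20^{2}} = \left(28 + 153\right) - 20 \frac{1}{1 + 400} \cdot 22 = 181 - 20 \cdot \frac{1}{401} \cdot 22 = 181 - \frac{440}{401} = \frac{72141}{401}$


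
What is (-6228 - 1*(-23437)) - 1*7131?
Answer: 10078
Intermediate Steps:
(-6228 - 1*(-23437)) - 1*7131 = (-6228 + 23437) - 7131 = 17209 - 7131 = 10078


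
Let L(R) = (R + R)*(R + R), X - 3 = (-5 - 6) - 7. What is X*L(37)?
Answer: -82140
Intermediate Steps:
X = -15 (X = 3 + ((-5 - 6) - 7) = 3 + (-11 - 7) = 3 - 18 = -15)
L(R) = 4*R² (L(R) = (2*R)*(2*R) = 4*R²)
X*L(37) = -60*37² = -60*1369 = -15*5476 = -82140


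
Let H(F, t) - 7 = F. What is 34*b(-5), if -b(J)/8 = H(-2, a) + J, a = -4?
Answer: 0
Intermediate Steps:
H(F, t) = 7 + F
b(J) = -40 - 8*J (b(J) = -8*((7 - 2) + J) = -8*(5 + J) = -40 - 8*J)
34*b(-5) = 34*(-40 - 8*(-5)) = 34*(-40 + 40) = 34*0 = 0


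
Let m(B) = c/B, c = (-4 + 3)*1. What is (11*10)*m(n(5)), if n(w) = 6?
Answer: -55/3 ≈ -18.333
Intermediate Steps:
c = -1 (c = -1*1 = -1)
m(B) = -1/B
(11*10)*m(n(5)) = (11*10)*(-1/6) = 110*(-1*⅙) = 110*(-⅙) = -55/3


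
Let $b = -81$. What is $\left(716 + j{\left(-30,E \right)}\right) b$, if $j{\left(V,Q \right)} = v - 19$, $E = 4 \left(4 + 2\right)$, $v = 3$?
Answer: $-56700$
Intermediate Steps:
$E = 24$ ($E = 4 \cdot 6 = 24$)
$j{\left(V,Q \right)} = -16$ ($j{\left(V,Q \right)} = 3 - 19 = -16$)
$\left(716 + j{\left(-30,E \right)}\right) b = \left(716 - 16\right) \left(-81\right) = 700 \left(-81\right) = -56700$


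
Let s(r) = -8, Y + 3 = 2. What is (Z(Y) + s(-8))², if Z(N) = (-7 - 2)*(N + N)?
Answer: 100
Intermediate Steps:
Y = -1 (Y = -3 + 2 = -1)
Z(N) = -18*N
(Z(Y) + s(-8))² = (-18*(-1) - 8)² = (18 - 8)² = 10² = 100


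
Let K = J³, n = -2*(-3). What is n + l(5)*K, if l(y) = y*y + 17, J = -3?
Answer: -1128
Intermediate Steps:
n = 6
l(y) = 17 + y² (l(y) = y² + 17 = 17 + y²)
K = -27 (K = (-3)³ = -27)
n + l(5)*K = 6 + (17 + 5²)*(-27) = 6 + (17 + 25)*(-27) = 6 + 42*(-27) = 6 - 1134 = -1128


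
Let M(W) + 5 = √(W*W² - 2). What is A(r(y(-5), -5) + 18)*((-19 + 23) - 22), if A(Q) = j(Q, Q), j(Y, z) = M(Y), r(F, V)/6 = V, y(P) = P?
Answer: 90 - 18*I*√1730 ≈ 90.0 - 748.68*I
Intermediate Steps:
r(F, V) = 6*V
M(W) = -5 + √(-2 + W³) (M(W) = -5 + √(W*W² - 2) = -5 + √(W³ - 2) = -5 + √(-2 + W³))
j(Y, z) = -5 + √(-2 + Y³)
A(Q) = -5 + √(-2 + Q³)
A(r(y(-5), -5) + 18)*((-19 + 23) - 22) = (-5 + √(-2 + (6*(-5) + 18)³))*((-19 + 23) - 22) = (-5 + √(-2 + (-30 + 18)³))*(4 - 22) = (-5 + √(-2 + (-12)³))*(-18) = (-5 + √(-2 - 1728))*(-18) = (-5 + √(-1730))*(-18) = (-5 + I*√1730)*(-18) = 90 - 18*I*√1730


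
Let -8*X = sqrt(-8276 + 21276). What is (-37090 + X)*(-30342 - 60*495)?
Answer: 2226957780 + 150105*sqrt(130)/2 ≈ 2.2278e+9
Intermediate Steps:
X = -5*sqrt(130)/4 (X = -sqrt(-8276 + 21276)/8 = -5*sqrt(130)/4 ≈ -14.252)
(-37090 + X)*(-30342 - 60*495) = (-37090 - 5*sqrt(130)/4)*(-30342 - 60*495) = (-37090 - 5*sqrt(130)/4)*(-30342 - 29700) = (-37090 - 5*sqrt(130)/4)*(-60042) = 2226957780 + 150105*sqrt(130)/2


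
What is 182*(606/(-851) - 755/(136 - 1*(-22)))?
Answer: -67181023/67229 ≈ -999.29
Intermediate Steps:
182*(606/(-851) - 755/(136 - 1*(-22))) = 182*(606*(-1/851) - 755/(136 + 22)) = 182*(-606/851 - 755/158) = 182*(-738253/134458) = -67181023/67229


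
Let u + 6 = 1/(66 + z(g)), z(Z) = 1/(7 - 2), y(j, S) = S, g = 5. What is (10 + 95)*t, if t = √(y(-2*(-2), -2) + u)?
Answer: 105*I*√874833/331 ≈ 296.7*I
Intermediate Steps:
z(Z) = ⅕ (z(Z) = 1/5 = ⅕)
u = -1981/331 (u = -6 + 1/(66 + ⅕) = -6 + 1/(331/5) = -6 + 5/331 = -1981/331 ≈ -5.9849)
t = I*√874833/331 (t = √(-2 - 1981/331) = √(-2643/331) = I*√874833/331 ≈ 2.8258*I)
(10 + 95)*t = (10 + 95)*(I*√874833/331) = 105*(I*√874833/331) = 105*I*√874833/331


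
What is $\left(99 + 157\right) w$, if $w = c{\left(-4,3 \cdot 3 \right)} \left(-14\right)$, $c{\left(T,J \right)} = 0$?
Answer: $0$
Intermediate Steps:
$w = 0$ ($w = 0 \left(-14\right) = 0$)
$\left(99 + 157\right) w = \left(99 + 157\right) 0 = 256 \cdot 0 = 0$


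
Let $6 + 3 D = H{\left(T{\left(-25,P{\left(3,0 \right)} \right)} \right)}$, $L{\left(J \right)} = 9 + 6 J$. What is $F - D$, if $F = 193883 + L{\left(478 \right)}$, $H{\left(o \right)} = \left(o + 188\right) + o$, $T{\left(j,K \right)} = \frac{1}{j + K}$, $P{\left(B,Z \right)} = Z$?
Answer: $\frac{4917484}{25} \approx 1.967 \cdot 10^{5}$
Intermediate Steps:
$T{\left(j,K \right)} = \frac{1}{K + j}$
$H{\left(o \right)} = 188 + 2 o$ ($H{\left(o \right)} = \left(188 + o\right) + o = 188 + 2 o$)
$D = \frac{1516}{25}$ ($D = -2 + \frac{188 + \frac{2}{0 - 25}}{3} = -2 + \frac{188 + \frac{2}{-25}}{3} = -2 + \frac{188 + 2 \left(- \frac{1}{25}\right)}{3} = -2 + \frac{188 - \frac{2}{25}}{3} = -2 + \frac{1}{3} \cdot \frac{4698}{25} = -2 + \frac{1566}{25} = \frac{1516}{25} \approx 60.64$)
$F = 196760$ ($F = 193883 + \left(9 + 6 \cdot 478\right) = 193883 + \left(9 + 2868\right) = 193883 + 2877 = 196760$)
$F - D = 196760 - \frac{1516}{25} = \frac{4917484}{25}$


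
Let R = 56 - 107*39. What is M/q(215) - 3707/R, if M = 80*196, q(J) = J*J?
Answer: 47182127/38061665 ≈ 1.2396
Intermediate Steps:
q(J) = J²
R = -4117 (R = 56 - 4173 = -4117)
M = 15680
M/q(215) - 3707/R = 15680/(215²) - 3707/(-4117) = 15680/46225 - 3707*(-1/4117) = 15680*(1/46225) + 3707/4117 = 3136/9245 + 3707/4117 = 47182127/38061665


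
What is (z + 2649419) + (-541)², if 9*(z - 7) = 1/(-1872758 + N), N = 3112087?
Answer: 32816146735828/11153961 ≈ 2.9421e+6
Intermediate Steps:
z = 78077728/11153961 (z = 7 + 1/(9*(-1872758 + 3112087)) = 7 + (⅑)/1239329 = 7 + (⅑)*(1/1239329) = 7 + 1/11153961 = 78077728/11153961 ≈ 7.0000)
(z + 2649419) + (-541)² = (78077728/11153961 + 2649419) + (-541)² = 29551594276387/11153961 + 292681 = 32816146735828/11153961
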